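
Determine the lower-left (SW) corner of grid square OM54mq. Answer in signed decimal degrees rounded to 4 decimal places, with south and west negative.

34.6667, 111.0000

Field O=14, M=12: +14·20° lon, +12·10° lat → SW at lon 100°, lat 30°.
Square 5, 4: +5·2° lon, +4·1° lat → SW at lon 110°, lat 34°.
Subsquare m=12, q=16: +12·0.0833333° lon, +16·0.0416667° lat → SW at lon 111°, lat 34.6667°.
latitude 34.6667, longitude 111.0000.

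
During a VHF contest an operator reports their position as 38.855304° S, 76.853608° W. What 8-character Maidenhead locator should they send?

Add 180° to longitude and 90° to latitude: 103.14639, 51.14470.
Field: 103.14639/20 → 5 → F, 51.14470/10 → 5 → F; chars FF.
Square: 3.14639/2 → 1, 1.14470/1 → 1; chars 11.
Subsquare: 1.14639/0.0833333 → 13 → n, 0.14470/0.0416667 → 3 → d; chars nd.
Extended square: 0.06306/0.00833333 → 7, 0.01970/0.00416667 → 4; chars 74.

FF11nd74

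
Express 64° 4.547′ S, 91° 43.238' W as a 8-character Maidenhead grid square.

EC45dw31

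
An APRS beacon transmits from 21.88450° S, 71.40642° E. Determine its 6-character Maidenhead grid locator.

MG58qc

Shift to the Maidenhead origin (180°W, 90°S): lon 251.4064, lat 68.1155.
Field: lon ⌊251.4064/20⌋ = 12 → M; lat ⌊68.1155/10⌋ = 6 → G.
Square: lon ⌊11.4064/2⌋ = 5; lat ⌊8.1155/1⌋ = 8.
Subsquare: lon ⌊1.4064/0.0833333⌋ = 16 → q; lat ⌊0.1155/0.0416667⌋ = 2 → c.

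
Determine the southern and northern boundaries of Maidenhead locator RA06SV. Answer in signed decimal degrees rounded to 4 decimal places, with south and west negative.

-83.1250, -83.0833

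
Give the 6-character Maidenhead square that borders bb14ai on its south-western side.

BB04xh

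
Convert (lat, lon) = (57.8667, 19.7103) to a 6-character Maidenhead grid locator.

Add 180° to longitude and 90° to latitude: 199.7103, 147.8667.
Field: lon ⌊199.7103/20⌋ = 9 → J; lat ⌊147.8667/10⌋ = 14 → O.
Square: lon ⌊19.7103/2⌋ = 9; lat ⌊7.8667/1⌋ = 7.
Subsquare: lon ⌊1.7103/0.0833333⌋ = 20 → u; lat ⌊0.8667/0.0416667⌋ = 20 → u.

JO97uu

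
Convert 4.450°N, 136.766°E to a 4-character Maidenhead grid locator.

PJ84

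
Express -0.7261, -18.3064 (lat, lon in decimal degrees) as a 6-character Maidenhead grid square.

Add 180° to longitude and 90° to latitude: 161.6936, 89.2739.
Field: lon ⌊161.6936/20⌋ = 8 → I; lat ⌊89.2739/10⌋ = 8 → I.
Square: lon ⌊1.6936/2⌋ = 0; lat ⌊9.2739/1⌋ = 9.
Subsquare: lon ⌊1.6936/0.0833333⌋ = 20 → u; lat ⌊0.2739/0.0416667⌋ = 6 → g.

II09ug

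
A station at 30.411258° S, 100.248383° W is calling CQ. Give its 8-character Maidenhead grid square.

DF99vo01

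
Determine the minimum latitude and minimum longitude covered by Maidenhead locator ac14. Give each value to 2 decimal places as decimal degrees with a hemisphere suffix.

66.00° S, 178.00° W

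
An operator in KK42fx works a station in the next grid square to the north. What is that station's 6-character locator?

Latitude subsquare x = 23; +1 → 24, wraps to 0 = a, carry into square.
Latitude square 2; +1 → 3.
The longitude characters are unchanged.

KK43fa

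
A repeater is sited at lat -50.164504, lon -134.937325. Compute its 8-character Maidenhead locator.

Offset from 180°W / 90°S: lon 45.06268°, lat 39.83550°.
Field: 45.06268/20 → 2 → C, 39.83550/10 → 3 → D; chars CD.
Square: 5.06268/2 → 2, 9.83550/1 → 9; chars 29.
Subsquare: 1.06268/0.0833333 → 12 → m, 0.83550/0.0416667 → 20 → u; chars mu.
Extended square: 0.06268/0.00833333 → 7, 0.00216/0.00416667 → 0; chars 70.

CD29mu70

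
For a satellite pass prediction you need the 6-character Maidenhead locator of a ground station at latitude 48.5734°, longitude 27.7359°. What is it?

KN38un

Offset from 180°W / 90°S: lon 207.7359°, lat 138.5734°.
Field (20°×10°, letters A–R): 207.7359/20 → 10 → K, 138.5734/10 → 13 → N; chars KN.
Square (2°×1°, digits 0–9): 7.7359/2 → 3, 8.5734/1 → 8; chars 38.
Subsquare (5′×2.5′, letters a–x): 1.7359/0.0833333 → 20 → u, 0.5734/0.0416667 → 13 → n; chars un.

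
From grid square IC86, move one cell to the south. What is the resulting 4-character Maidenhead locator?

IC85

Latitude square 6; −1 → 5.
The longitude characters are unchanged.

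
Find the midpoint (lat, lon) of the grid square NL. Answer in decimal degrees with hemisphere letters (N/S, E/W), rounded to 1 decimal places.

Field N=13, L=11: +13·20° lon, +11·10° lat → SW at lon 80°, lat 20°.
Cell spans 20° lon × 10° lat. Centre is SW corner plus half of each.
latitude 25.0° N, longitude 90.0° E.

25.0° N, 90.0° E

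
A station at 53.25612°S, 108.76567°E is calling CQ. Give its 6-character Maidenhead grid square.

Add 180° to longitude and 90° to latitude: 288.7657, 36.7439.
Field: lon ⌊288.7657/20⌋ = 14 → O; lat ⌊36.7439/10⌋ = 3 → D.
Square: lon ⌊8.7657/2⌋ = 4; lat ⌊6.7439/1⌋ = 6.
Subsquare: lon ⌊0.7657/0.0833333⌋ = 9 → j; lat ⌊0.7439/0.0416667⌋ = 17 → r.

OD46jr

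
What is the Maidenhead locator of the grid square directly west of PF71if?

PF71hf

Longitude subsquare i = 8; −1 → 7 = h.
The latitude characters are unchanged.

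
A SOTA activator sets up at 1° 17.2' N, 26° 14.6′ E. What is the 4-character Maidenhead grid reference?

KJ31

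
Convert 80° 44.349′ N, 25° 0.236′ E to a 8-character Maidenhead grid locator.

KR20mr07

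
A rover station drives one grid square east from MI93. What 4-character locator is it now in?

Longitude square 9; +1 → 10, wraps to 0, carry into field.
Longitude field M = 12; +1 → 13 = N.
The latitude characters are unchanged.

NI03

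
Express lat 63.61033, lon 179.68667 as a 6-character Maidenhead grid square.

Add 180° to longitude and 90° to latitude: 359.6867, 153.6103.
Field (20°×10°, letters A–R): 359.6867/20 → 17 → R, 153.6103/10 → 15 → P; chars RP.
Square (2°×1°, digits 0–9): 19.6867/2 → 9, 3.6103/1 → 3; chars 93.
Subsquare (5′×2.5′, letters a–x): 1.6867/0.0833333 → 20 → u, 0.6103/0.0416667 → 14 → o; chars uo.

RP93uo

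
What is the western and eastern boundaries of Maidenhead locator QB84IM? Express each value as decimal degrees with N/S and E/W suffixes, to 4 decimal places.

156.6667° E, 156.7500° E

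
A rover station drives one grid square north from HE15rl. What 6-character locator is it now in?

Latitude subsquare l = 11; +1 → 12 = m.
The longitude characters are unchanged.

HE15rm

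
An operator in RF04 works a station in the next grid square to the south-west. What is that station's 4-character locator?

QF93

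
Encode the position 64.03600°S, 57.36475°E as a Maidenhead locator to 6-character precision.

LC85qx

Shift to the Maidenhead origin (180°W, 90°S): lon 237.3648, lat 25.9640.
Field (20°×10°, letters A–R): lon ⌊237.3648/20⌋ = 11 → L; lat ⌊25.9640/10⌋ = 2 → C.
Square (2°×1°, digits 0–9): lon ⌊17.3648/2⌋ = 8; lat ⌊5.9640/1⌋ = 5.
Subsquare (5′×2.5′, letters a–x): lon ⌊1.3648/0.0833333⌋ = 16 → q; lat ⌊0.9640/0.0416667⌋ = 23 → x.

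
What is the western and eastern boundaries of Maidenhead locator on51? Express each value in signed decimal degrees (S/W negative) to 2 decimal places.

Field O=14, N=13: +14·20° lon, +13·10° lat → SW at lon 100°, lat 40°.
Square 5, 1: +5·2° lon, +1·1° lat → SW at lon 110°, lat 41°.
Cell spans 2° lon × 1° lat.
west 110.00, east 112.00.

110.00, 112.00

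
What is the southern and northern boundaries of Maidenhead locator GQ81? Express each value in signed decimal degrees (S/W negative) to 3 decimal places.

71.000, 72.000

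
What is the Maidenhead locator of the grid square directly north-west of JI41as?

Longitude subsquare a = 0; −1 → -1, wraps to 23 = x, carry into square.
Longitude square 4; −1 → 3.
Latitude subsquare s = 18; +1 → 19 = t.

JI31xt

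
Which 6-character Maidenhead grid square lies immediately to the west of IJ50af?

IJ40xf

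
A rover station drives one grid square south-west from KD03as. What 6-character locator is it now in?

JD93xr

Longitude subsquare a = 0; −1 → -1, wraps to 23 = x, carry into square.
Longitude square 0; −1 → -1, wraps to 9, carry into field.
Longitude field K = 10; −1 → 9 = J.
Latitude subsquare s = 18; −1 → 17 = r.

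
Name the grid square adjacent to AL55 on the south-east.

AL64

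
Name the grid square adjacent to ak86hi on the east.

AK86ii

Longitude subsquare h = 7; +1 → 8 = i.
The latitude characters are unchanged.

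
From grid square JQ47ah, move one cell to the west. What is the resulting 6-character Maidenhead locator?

JQ37xh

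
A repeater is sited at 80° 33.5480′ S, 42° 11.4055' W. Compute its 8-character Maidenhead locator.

GA89vk75

Add 180° to longitude and 90° to latitude: 137.80991, 9.44087.
Field: lon ⌊137.80991/20⌋ = 6 → G; lat ⌊9.44087/10⌋ = 0 → A.
Square: lon ⌊17.80991/2⌋ = 8; lat ⌊9.44087/1⌋ = 9.
Subsquare: lon ⌊1.80991/0.0833333⌋ = 21 → v; lat ⌊0.44087/0.0416667⌋ = 10 → k.
Extended square: lon ⌊0.05991/0.00833333⌋ = 7; lat ⌊0.02420/0.00416667⌋ = 5.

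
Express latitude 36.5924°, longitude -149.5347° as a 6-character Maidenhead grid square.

BM56fo

Offset from 180°W / 90°S: lon 30.4653°, lat 126.5924°.
Field: lon ⌊30.4653/20⌋ = 1 → B; lat ⌊126.5924/10⌋ = 12 → M.
Square: lon ⌊10.4653/2⌋ = 5; lat ⌊6.5924/1⌋ = 6.
Subsquare: lon ⌊0.4653/0.0833333⌋ = 5 → f; lat ⌊0.5924/0.0416667⌋ = 14 → o.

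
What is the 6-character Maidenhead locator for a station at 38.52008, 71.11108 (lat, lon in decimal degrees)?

Shift to the Maidenhead origin (180°W, 90°S): lon 251.1111, lat 128.5201.
Field (20°×10°, letters A–R): lon ⌊251.1111/20⌋ = 12 → M; lat ⌊128.5201/10⌋ = 12 → M.
Square (2°×1°, digits 0–9): lon ⌊11.1111/2⌋ = 5; lat ⌊8.5201/1⌋ = 8.
Subsquare (5′×2.5′, letters a–x): lon ⌊1.1111/0.0833333⌋ = 13 → n; lat ⌊0.5201/0.0416667⌋ = 12 → m.

MM58nm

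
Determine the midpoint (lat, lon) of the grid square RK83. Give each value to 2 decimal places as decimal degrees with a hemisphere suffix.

Field R=17, K=10: +17·20° lon, +10·10° lat → SW at lon 160°, lat 10°.
Square 8, 3: +8·2° lon, +3·1° lat → SW at lon 176°, lat 13°.
Cell spans 2° lon × 1° lat. Centre is SW corner plus half of each.
latitude 13.50° N, longitude 177.00° E.

13.50° N, 177.00° E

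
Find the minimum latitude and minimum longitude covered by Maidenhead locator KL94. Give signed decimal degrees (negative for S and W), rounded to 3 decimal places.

Field K=10, L=11: +10·20° lon, +11·10° lat → SW at lon 20°, lat 20°.
Square 9, 4: +9·2° lon, +4·1° lat → SW at lon 38°, lat 24°.
latitude 24.000, longitude 38.000.

24.000, 38.000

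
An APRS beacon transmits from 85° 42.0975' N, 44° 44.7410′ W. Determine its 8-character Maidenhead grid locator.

Add 180° to longitude and 90° to latitude: 135.25432, 175.70163.
Field: 135.25432/20 → 6 → G, 175.70163/10 → 17 → R; chars GR.
Square: 15.25432/2 → 7, 5.70163/1 → 5; chars 75.
Subsquare: 1.25432/0.0833333 → 15 → p, 0.70163/0.0416667 → 16 → q; chars pq.
Extended square: 0.00432/0.00833333 → 0, 0.03496/0.00416667 → 8; chars 08.

GR75pq08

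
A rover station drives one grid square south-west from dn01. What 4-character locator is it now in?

Longitude square 0; −1 → -1, wraps to 9, carry into field.
Longitude field D = 3; −1 → 2 = C.
Latitude square 1; −1 → 0.

CN90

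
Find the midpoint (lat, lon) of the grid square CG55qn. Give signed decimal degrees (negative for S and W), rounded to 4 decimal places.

-24.4375, -128.6250

Field C=2, G=6: +2·20° lon, +6·10° lat → SW at lon -140°, lat -30°.
Square 5, 5: +5·2° lon, +5·1° lat → SW at lon -130°, lat -25°.
Subsquare q=16, n=13: +16·0.0833333° lon, +13·0.0416667° lat → SW at lon -128.667°, lat -24.4583°.
Cell spans 0.0833333° lon × 0.0416667° lat. Centre is SW corner plus half of each.
latitude -24.4375, longitude -128.6250.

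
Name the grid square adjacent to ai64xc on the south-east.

Longitude subsquare x = 23; +1 → 24, wraps to 0 = a, carry into square.
Longitude square 6; +1 → 7.
Latitude subsquare c = 2; −1 → 1 = b.

AI74ab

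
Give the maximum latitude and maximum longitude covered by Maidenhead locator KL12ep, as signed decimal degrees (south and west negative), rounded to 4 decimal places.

Field K=10, L=11: +10·20° lon, +11·10° lat → SW at lon 20°, lat 20°.
Square 1, 2: +1·2° lon, +2·1° lat → SW at lon 22°, lat 22°.
Subsquare e=4, p=15: +4·0.0833333° lon, +15·0.0416667° lat → SW at lon 22.3333°, lat 22.625°.
Cell spans 0.0833333° lon × 0.0416667° lat. NE corner is SW corner plus one full cell.
latitude 22.6667, longitude 22.4167.

22.6667, 22.4167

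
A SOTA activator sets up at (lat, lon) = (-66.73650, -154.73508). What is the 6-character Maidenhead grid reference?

BC23pg

Add 180° to longitude and 90° to latitude: 25.2649, 23.2635.
Field: 25.2649/20 → 1 → B, 23.2635/10 → 2 → C; chars BC.
Square: 5.2649/2 → 2, 3.2635/1 → 3; chars 23.
Subsquare: 1.2649/0.0833333 → 15 → p, 0.2635/0.0416667 → 6 → g; chars pg.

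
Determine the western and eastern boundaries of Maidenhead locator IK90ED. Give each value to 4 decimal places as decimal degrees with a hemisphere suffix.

1.6667° W, 1.5833° W

Field I=8, K=10: +8·20° lon, +10·10° lat → SW at lon -20°, lat 10°.
Square 9, 0: +9·2° lon, +0·1° lat → SW at lon -2°, lat 10°.
Subsquare e=4, d=3: +4·0.0833333° lon, +3·0.0416667° lat → SW at lon -1.66667°, lat 10.125°.
Cell spans 0.0833333° lon × 0.0416667° lat.
west 1.6667° W, east 1.5833° W.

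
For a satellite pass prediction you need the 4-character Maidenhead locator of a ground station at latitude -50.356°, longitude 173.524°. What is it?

RD69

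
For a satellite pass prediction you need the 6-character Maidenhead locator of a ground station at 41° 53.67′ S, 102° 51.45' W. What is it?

Add 180° to longitude and 90° to latitude: 77.1425, 48.1055.
Field: lon ⌊77.1425/20⌋ = 3 → D; lat ⌊48.1055/10⌋ = 4 → E.
Square: lon ⌊17.1425/2⌋ = 8; lat ⌊8.1055/1⌋ = 8.
Subsquare: lon ⌊1.1425/0.0833333⌋ = 13 → n; lat ⌊0.1055/0.0416667⌋ = 2 → c.

DE88nc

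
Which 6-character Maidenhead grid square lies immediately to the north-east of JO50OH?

JO50pi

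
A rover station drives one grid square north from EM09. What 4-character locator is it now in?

Latitude square 9; +1 → 10, wraps to 0, carry into field.
Latitude field M = 12; +1 → 13 = N.
The longitude characters are unchanged.

EN00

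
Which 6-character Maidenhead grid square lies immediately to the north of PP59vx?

Latitude subsquare x = 23; +1 → 24, wraps to 0 = a, carry into square.
Latitude square 9; +1 → 10, wraps to 0, carry into field.
Latitude field P = 15; +1 → 16 = Q.
The longitude characters are unchanged.

PQ50va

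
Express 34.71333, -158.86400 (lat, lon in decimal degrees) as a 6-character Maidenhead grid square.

BM04nr

Shift to the Maidenhead origin (180°W, 90°S): lon 21.1360, lat 124.7133.
Field: lon ⌊21.1360/20⌋ = 1 → B; lat ⌊124.7133/10⌋ = 12 → M.
Square: lon ⌊1.1360/2⌋ = 0; lat ⌊4.7133/1⌋ = 4.
Subsquare: lon ⌊1.1360/0.0833333⌋ = 13 → n; lat ⌊0.7133/0.0416667⌋ = 17 → r.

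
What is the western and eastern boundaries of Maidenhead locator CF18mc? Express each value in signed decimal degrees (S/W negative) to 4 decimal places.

-137.0000, -136.9167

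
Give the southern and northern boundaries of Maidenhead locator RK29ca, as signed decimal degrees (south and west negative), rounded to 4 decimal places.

Field R=17, K=10: +17·20° lon, +10·10° lat → SW at lon 160°, lat 10°.
Square 2, 9: +2·2° lon, +9·1° lat → SW at lon 164°, lat 19°.
Subsquare c=2, a=0: +2·0.0833333° lon, +0·0.0416667° lat → SW at lon 164.167°, lat 19°.
Cell spans 0.0833333° lon × 0.0416667° lat.
south 19.0000, north 19.0417.

19.0000, 19.0417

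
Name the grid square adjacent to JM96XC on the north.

Latitude subsquare c = 2; +1 → 3 = d.
The longitude characters are unchanged.

JM96xd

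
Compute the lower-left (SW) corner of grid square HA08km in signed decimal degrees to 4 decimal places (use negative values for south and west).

-81.5000, -39.1667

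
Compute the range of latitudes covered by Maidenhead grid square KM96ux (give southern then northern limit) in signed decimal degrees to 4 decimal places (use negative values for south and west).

36.9583, 37.0000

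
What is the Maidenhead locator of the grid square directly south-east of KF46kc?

Longitude subsquare k = 10; +1 → 11 = l.
Latitude subsquare c = 2; −1 → 1 = b.

KF46lb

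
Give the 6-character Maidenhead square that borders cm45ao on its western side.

Longitude subsquare a = 0; −1 → -1, wraps to 23 = x, carry into square.
Longitude square 4; −1 → 3.
The latitude characters are unchanged.

CM35xo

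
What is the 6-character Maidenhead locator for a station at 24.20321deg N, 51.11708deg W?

GL44ke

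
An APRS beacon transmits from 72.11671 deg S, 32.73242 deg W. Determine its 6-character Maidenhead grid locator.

HB37pv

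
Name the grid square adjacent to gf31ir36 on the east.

GF31ir46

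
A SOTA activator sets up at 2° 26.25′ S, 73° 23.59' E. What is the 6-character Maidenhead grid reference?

Shift to the Maidenhead origin (180°W, 90°S): lon 253.3932, lat 87.5625.
Field (20°×10°, letters A–R): 253.3932/20 → 12 → M, 87.5625/10 → 8 → I; chars MI.
Square (2°×1°, digits 0–9): 13.3932/2 → 6, 7.5625/1 → 7; chars 67.
Subsquare (5′×2.5′, letters a–x): 1.3932/0.0833333 → 16 → q, 0.5625/0.0416667 → 13 → n; chars qn.

MI67qn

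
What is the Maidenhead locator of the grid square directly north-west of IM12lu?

IM12kv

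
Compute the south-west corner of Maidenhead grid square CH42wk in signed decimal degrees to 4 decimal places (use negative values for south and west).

-17.5833, -130.1667

Field C=2, H=7: +2·20° lon, +7·10° lat → SW at lon -140°, lat -20°.
Square 4, 2: +4·2° lon, +2·1° lat → SW at lon -132°, lat -18°.
Subsquare w=22, k=10: +22·0.0833333° lon, +10·0.0416667° lat → SW at lon -130.167°, lat -17.5833°.
latitude -17.5833, longitude -130.1667.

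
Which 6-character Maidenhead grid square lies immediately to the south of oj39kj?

Latitude subsquare j = 9; −1 → 8 = i.
The longitude characters are unchanged.

OJ39ki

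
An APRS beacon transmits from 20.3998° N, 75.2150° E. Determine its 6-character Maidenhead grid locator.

Add 180° to longitude and 90° to latitude: 255.2150, 110.3998.
Field: lon ⌊255.2150/20⌋ = 12 → M; lat ⌊110.3998/10⌋ = 11 → L.
Square: lon ⌊15.2150/2⌋ = 7; lat ⌊0.3998/1⌋ = 0.
Subsquare: lon ⌊1.2150/0.0833333⌋ = 14 → o; lat ⌊0.3998/0.0416667⌋ = 9 → j.

ML70oj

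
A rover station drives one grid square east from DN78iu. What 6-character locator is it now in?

Longitude subsquare i = 8; +1 → 9 = j.
The latitude characters are unchanged.

DN78ju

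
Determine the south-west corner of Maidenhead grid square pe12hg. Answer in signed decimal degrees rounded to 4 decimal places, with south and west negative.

-47.7500, 122.5833

Field P=15, E=4: +15·20° lon, +4·10° lat → SW at lon 120°, lat -50°.
Square 1, 2: +1·2° lon, +2·1° lat → SW at lon 122°, lat -48°.
Subsquare h=7, g=6: +7·0.0833333° lon, +6·0.0416667° lat → SW at lon 122.583°, lat -47.75°.
latitude -47.7500, longitude 122.5833.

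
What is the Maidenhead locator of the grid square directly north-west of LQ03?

Longitude square 0; −1 → -1, wraps to 9, carry into field.
Longitude field L = 11; −1 → 10 = K.
Latitude square 3; +1 → 4.

KQ94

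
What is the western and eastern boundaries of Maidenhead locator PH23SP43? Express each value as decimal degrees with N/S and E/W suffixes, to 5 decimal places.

125.53333° E, 125.54167° E

Field P=15, H=7: +15·20° lon, +7·10° lat → SW at lon 120°, lat -20°.
Square 2, 3: +2·2° lon, +3·1° lat → SW at lon 124°, lat -17°.
Subsquare s=18, p=15: +18·0.0833333° lon, +15·0.0416667° lat → SW at lon 125.5°, lat -16.375°.
Extended square 4, 3: +4·0.00833333° lon, +3·0.00416667° lat → SW at lon 125.533°, lat -16.3625°.
Cell spans 0.00833333° lon × 0.00416667° lat.
west 125.53333° E, east 125.54167° E.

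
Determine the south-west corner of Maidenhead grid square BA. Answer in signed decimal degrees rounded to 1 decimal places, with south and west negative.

Field B=1, A=0: +1·20° lon, +0·10° lat → SW at lon -160°, lat -90°.
latitude -90.0, longitude -160.0.

-90.0, -160.0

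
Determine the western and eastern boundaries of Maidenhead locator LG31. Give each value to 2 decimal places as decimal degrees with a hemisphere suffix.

46.00° E, 48.00° E

Field L=11, G=6: +11·20° lon, +6·10° lat → SW at lon 40°, lat -30°.
Square 3, 1: +3·2° lon, +1·1° lat → SW at lon 46°, lat -29°.
Cell spans 2° lon × 1° lat.
west 46.00° E, east 48.00° E.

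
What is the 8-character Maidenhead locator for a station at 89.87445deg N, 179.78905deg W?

AR09cu59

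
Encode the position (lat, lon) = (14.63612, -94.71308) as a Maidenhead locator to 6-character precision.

EK24pp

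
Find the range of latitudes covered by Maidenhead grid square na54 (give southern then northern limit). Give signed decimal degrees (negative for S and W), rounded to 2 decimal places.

-86.00, -85.00

Field N=13, A=0: +13·20° lon, +0·10° lat → SW at lon 80°, lat -90°.
Square 5, 4: +5·2° lon, +4·1° lat → SW at lon 90°, lat -86°.
Cell spans 2° lon × 1° lat.
south -86.00, north -85.00.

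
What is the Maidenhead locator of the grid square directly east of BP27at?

BP27bt

Longitude subsquare a = 0; +1 → 1 = b.
The latitude characters are unchanged.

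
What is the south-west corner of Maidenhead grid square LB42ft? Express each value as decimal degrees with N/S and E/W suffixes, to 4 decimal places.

Field L=11, B=1: +11·20° lon, +1·10° lat → SW at lon 40°, lat -80°.
Square 4, 2: +4·2° lon, +2·1° lat → SW at lon 48°, lat -78°.
Subsquare f=5, t=19: +5·0.0833333° lon, +19·0.0416667° lat → SW at lon 48.4167°, lat -77.2083°.
latitude 77.2083° S, longitude 48.4167° E.

77.2083° S, 48.4167° E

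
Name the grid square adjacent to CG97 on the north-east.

DG08

Longitude square 9; +1 → 10, wraps to 0, carry into field.
Longitude field C = 2; +1 → 3 = D.
Latitude square 7; +1 → 8.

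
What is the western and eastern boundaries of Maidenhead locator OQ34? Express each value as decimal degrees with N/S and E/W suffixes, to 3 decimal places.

106.000° E, 108.000° E

Field O=14, Q=16: +14·20° lon, +16·10° lat → SW at lon 100°, lat 70°.
Square 3, 4: +3·2° lon, +4·1° lat → SW at lon 106°, lat 74°.
Cell spans 2° lon × 1° lat.
west 106.000° E, east 108.000° E.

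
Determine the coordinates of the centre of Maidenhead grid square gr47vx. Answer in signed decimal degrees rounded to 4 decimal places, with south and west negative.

Field G=6, R=17: +6·20° lon, +17·10° lat → SW at lon -60°, lat 80°.
Square 4, 7: +4·2° lon, +7·1° lat → SW at lon -52°, lat 87°.
Subsquare v=21, x=23: +21·0.0833333° lon, +23·0.0416667° lat → SW at lon -50.25°, lat 87.9583°.
Cell spans 0.0833333° lon × 0.0416667° lat. Centre is SW corner plus half of each.
latitude 87.9792, longitude -50.2083.

87.9792, -50.2083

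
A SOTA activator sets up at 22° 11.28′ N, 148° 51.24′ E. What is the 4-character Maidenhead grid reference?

QL42

Shift to the Maidenhead origin (180°W, 90°S): lon 328.85, lat 112.19.
Field (20°×10°, letters A–R): lon ⌊328.85/20⌋ = 16 → Q; lat ⌊112.19/10⌋ = 11 → L.
Square (2°×1°, digits 0–9): lon ⌊8.85/2⌋ = 4; lat ⌊2.19/1⌋ = 2.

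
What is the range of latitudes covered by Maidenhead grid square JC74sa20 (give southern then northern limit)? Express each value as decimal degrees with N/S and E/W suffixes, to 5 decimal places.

Field J=9, C=2: +9·20° lon, +2·10° lat → SW at lon 0°, lat -70°.
Square 7, 4: +7·2° lon, +4·1° lat → SW at lon 14°, lat -66°.
Subsquare s=18, a=0: +18·0.0833333° lon, +0·0.0416667° lat → SW at lon 15.5°, lat -66°.
Extended square 2, 0: +2·0.00833333° lon, +0·0.00416667° lat → SW at lon 15.5167°, lat -66°.
Cell spans 0.00833333° lon × 0.00416667° lat.
south 66.00000° S, north 65.99583° S.

66.00000° S, 65.99583° S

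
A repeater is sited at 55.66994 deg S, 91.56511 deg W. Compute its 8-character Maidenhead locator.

Offset from 180°W / 90°S: lon 88.43489°, lat 34.33006°.
Field: 88.43489/20 → 4 → E, 34.33006/10 → 3 → D; chars ED.
Square: 8.43489/2 → 4, 4.33006/1 → 4; chars 44.
Subsquare: 0.43489/0.0833333 → 5 → f, 0.33006/0.0416667 → 7 → h; chars fh.
Extended square: 0.01822/0.00833333 → 2, 0.03839/0.00416667 → 9; chars 29.

ED44fh29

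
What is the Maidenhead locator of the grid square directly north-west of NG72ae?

NG62xf

Longitude subsquare a = 0; −1 → -1, wraps to 23 = x, carry into square.
Longitude square 7; −1 → 6.
Latitude subsquare e = 4; +1 → 5 = f.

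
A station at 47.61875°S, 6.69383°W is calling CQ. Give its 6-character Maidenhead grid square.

Offset from 180°W / 90°S: lon 173.3062°, lat 42.3813°.
Field: lon ⌊173.3062/20⌋ = 8 → I; lat ⌊42.3813/10⌋ = 4 → E.
Square: lon ⌊13.3062/2⌋ = 6; lat ⌊2.3813/1⌋ = 2.
Subsquare: lon ⌊1.3062/0.0833333⌋ = 15 → p; lat ⌊0.3813/0.0416667⌋ = 9 → j.

IE62pj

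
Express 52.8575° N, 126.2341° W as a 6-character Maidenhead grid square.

CO62vu

Add 180° to longitude and 90° to latitude: 53.7659, 142.8575.
Field: 53.7659/20 → 2 → C, 142.8575/10 → 14 → O; chars CO.
Square: 13.7659/2 → 6, 2.8575/1 → 2; chars 62.
Subsquare: 1.7659/0.0833333 → 21 → v, 0.8575/0.0416667 → 20 → u; chars vu.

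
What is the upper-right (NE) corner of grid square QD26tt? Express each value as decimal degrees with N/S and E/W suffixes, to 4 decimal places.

53.1667° S, 145.6667° E

Field Q=16, D=3: +16·20° lon, +3·10° lat → SW at lon 140°, lat -60°.
Square 2, 6: +2·2° lon, +6·1° lat → SW at lon 144°, lat -54°.
Subsquare t=19, t=19: +19·0.0833333° lon, +19·0.0416667° lat → SW at lon 145.583°, lat -53.2083°.
Cell spans 0.0833333° lon × 0.0416667° lat. NE corner is SW corner plus one full cell.
latitude 53.1667° S, longitude 145.6667° E.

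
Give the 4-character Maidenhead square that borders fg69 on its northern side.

FH60

Latitude square 9; +1 → 10, wraps to 0, carry into field.
Latitude field G = 6; +1 → 7 = H.
The longitude characters are unchanged.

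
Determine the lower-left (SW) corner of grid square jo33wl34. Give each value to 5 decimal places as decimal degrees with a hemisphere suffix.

Field J=9, O=14: +9·20° lon, +14·10° lat → SW at lon 0°, lat 50°.
Square 3, 3: +3·2° lon, +3·1° lat → SW at lon 6°, lat 53°.
Subsquare w=22, l=11: +22·0.0833333° lon, +11·0.0416667° lat → SW at lon 7.83333°, lat 53.4583°.
Extended square 3, 4: +3·0.00833333° lon, +4·0.00416667° lat → SW at lon 7.85833°, lat 53.475°.
latitude 53.47500° N, longitude 7.85833° E.

53.47500° N, 7.85833° E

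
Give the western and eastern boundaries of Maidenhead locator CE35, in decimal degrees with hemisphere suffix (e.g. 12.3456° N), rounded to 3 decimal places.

Field C=2, E=4: +2·20° lon, +4·10° lat → SW at lon -140°, lat -50°.
Square 3, 5: +3·2° lon, +5·1° lat → SW at lon -134°, lat -45°.
Cell spans 2° lon × 1° lat.
west 134.000° W, east 132.000° W.

134.000° W, 132.000° W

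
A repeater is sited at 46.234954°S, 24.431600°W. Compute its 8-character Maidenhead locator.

Offset from 180°W / 90°S: lon 155.56840°, lat 43.76505°.
Field: lon ⌊155.56840/20⌋ = 7 → H; lat ⌊43.76505/10⌋ = 4 → E.
Square: lon ⌊15.56840/2⌋ = 7; lat ⌊3.76505/1⌋ = 3.
Subsquare: lon ⌊1.56840/0.0833333⌋ = 18 → s; lat ⌊0.76505/0.0416667⌋ = 18 → s.
Extended square: lon ⌊0.06840/0.00833333⌋ = 8; lat ⌊0.01505/0.00416667⌋ = 3.

HE73ss83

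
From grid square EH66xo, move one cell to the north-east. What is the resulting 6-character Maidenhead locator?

EH76ap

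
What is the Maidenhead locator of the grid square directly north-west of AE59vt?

AE59uu

Longitude subsquare v = 21; −1 → 20 = u.
Latitude subsquare t = 19; +1 → 20 = u.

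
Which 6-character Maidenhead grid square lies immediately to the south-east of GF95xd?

HF05ac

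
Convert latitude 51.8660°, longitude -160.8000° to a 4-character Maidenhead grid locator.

AO91

Offset from 180°W / 90°S: lon 19.20°, lat 141.87°.
Field: lon ⌊19.20/20⌋ = 0 → A; lat ⌊141.87/10⌋ = 14 → O.
Square: lon ⌊19.20/2⌋ = 9; lat ⌊1.87/1⌋ = 1.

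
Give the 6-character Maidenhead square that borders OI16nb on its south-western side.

OI16ma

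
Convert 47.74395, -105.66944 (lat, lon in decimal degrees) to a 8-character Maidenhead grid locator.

Shift to the Maidenhead origin (180°W, 90°S): lon 74.33056, lat 137.74395.
Field: 74.33056/20 → 3 → D, 137.74395/10 → 13 → N; chars DN.
Square: 14.33056/2 → 7, 7.74395/1 → 7; chars 77.
Subsquare: 0.33056/0.0833333 → 3 → d, 0.74395/0.0416667 → 17 → r; chars dr.
Extended square: 0.08056/0.00833333 → 9, 0.03562/0.00416667 → 8; chars 98.

DN77dr98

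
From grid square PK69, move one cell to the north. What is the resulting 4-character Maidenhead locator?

PL60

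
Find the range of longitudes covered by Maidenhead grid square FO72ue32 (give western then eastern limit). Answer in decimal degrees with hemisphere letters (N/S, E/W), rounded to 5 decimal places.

64.30833° W, 64.30000° W

Field F=5, O=14: +5·20° lon, +14·10° lat → SW at lon -80°, lat 50°.
Square 7, 2: +7·2° lon, +2·1° lat → SW at lon -66°, lat 52°.
Subsquare u=20, e=4: +20·0.0833333° lon, +4·0.0416667° lat → SW at lon -64.3333°, lat 52.1667°.
Extended square 3, 2: +3·0.00833333° lon, +2·0.00416667° lat → SW at lon -64.3083°, lat 52.175°.
Cell spans 0.00833333° lon × 0.00416667° lat.
west 64.30833° W, east 64.30000° W.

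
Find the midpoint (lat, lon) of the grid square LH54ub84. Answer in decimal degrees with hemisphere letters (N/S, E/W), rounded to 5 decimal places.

Field L=11, H=7: +11·20° lon, +7·10° lat → SW at lon 40°, lat -20°.
Square 5, 4: +5·2° lon, +4·1° lat → SW at lon 50°, lat -16°.
Subsquare u=20, b=1: +20·0.0833333° lon, +1·0.0416667° lat → SW at lon 51.6667°, lat -15.9583°.
Extended square 8, 4: +8·0.00833333° lon, +4·0.00416667° lat → SW at lon 51.7333°, lat -15.9417°.
Cell spans 0.00833333° lon × 0.00416667° lat. Centre is SW corner plus half of each.
latitude 15.93958° S, longitude 51.73750° E.

15.93958° S, 51.73750° E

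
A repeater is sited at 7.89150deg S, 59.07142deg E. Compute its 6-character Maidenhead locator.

LI92mc

Shift to the Maidenhead origin (180°W, 90°S): lon 239.0714, lat 82.1085.
Field: lon ⌊239.0714/20⌋ = 11 → L; lat ⌊82.1085/10⌋ = 8 → I.
Square: lon ⌊19.0714/2⌋ = 9; lat ⌊2.1085/1⌋ = 2.
Subsquare: lon ⌊1.0714/0.0833333⌋ = 12 → m; lat ⌊0.1085/0.0416667⌋ = 2 → c.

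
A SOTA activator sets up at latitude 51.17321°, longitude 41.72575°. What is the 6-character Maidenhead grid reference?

LO01ue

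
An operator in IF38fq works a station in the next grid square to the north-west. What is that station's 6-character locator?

IF38er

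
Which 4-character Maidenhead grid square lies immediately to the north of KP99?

Latitude square 9; +1 → 10, wraps to 0, carry into field.
Latitude field P = 15; +1 → 16 = Q.
The longitude characters are unchanged.

KQ90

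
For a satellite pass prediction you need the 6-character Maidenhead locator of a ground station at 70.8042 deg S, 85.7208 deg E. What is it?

Shift to the Maidenhead origin (180°W, 90°S): lon 265.7208, lat 19.1958.
Field: 265.7208/20 → 13 → N, 19.1958/10 → 1 → B; chars NB.
Square: 5.7208/2 → 2, 9.1958/1 → 9; chars 29.
Subsquare: 1.7208/0.0833333 → 20 → u, 0.1958/0.0416667 → 4 → e; chars ue.

NB29ue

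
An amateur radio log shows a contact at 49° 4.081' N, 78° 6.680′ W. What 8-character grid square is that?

FN09wb66

Shift to the Maidenhead origin (180°W, 90°S): lon 101.88867, lat 139.06802.
Field: lon ⌊101.88867/20⌋ = 5 → F; lat ⌊139.06802/10⌋ = 13 → N.
Square: lon ⌊1.88867/2⌋ = 0; lat ⌊9.06802/1⌋ = 9.
Subsquare: lon ⌊1.88867/0.0833333⌋ = 22 → w; lat ⌊0.06802/0.0416667⌋ = 1 → b.
Extended square: lon ⌊0.05533/0.00833333⌋ = 6; lat ⌊0.02635/0.00416667⌋ = 6.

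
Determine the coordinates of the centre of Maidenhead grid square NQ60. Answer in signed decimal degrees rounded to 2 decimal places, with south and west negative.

70.50, 93.00

Field N=13, Q=16: +13·20° lon, +16·10° lat → SW at lon 80°, lat 70°.
Square 6, 0: +6·2° lon, +0·1° lat → SW at lon 92°, lat 70°.
Cell spans 2° lon × 1° lat. Centre is SW corner plus half of each.
latitude 70.50, longitude 93.00.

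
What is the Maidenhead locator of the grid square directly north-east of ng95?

OG06

Longitude square 9; +1 → 10, wraps to 0, carry into field.
Longitude field N = 13; +1 → 14 = O.
Latitude square 5; +1 → 6.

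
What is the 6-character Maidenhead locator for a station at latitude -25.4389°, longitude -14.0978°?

IG24wn

Add 180° to longitude and 90° to latitude: 165.9022, 64.5611.
Field: lon ⌊165.9022/20⌋ = 8 → I; lat ⌊64.5611/10⌋ = 6 → G.
Square: lon ⌊5.9022/2⌋ = 2; lat ⌊4.5611/1⌋ = 4.
Subsquare: lon ⌊1.9022/0.0833333⌋ = 22 → w; lat ⌊0.5611/0.0416667⌋ = 13 → n.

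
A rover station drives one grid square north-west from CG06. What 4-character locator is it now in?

BG97

Longitude square 0; −1 → -1, wraps to 9, carry into field.
Longitude field C = 2; −1 → 1 = B.
Latitude square 6; +1 → 7.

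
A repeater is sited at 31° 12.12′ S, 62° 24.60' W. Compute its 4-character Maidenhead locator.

Add 180° to longitude and 90° to latitude: 117.59, 58.80.
Field (20°×10°, letters A–R): 117.59/20 → 5 → F, 58.80/10 → 5 → F; chars FF.
Square (2°×1°, digits 0–9): 17.59/2 → 8, 8.80/1 → 8; chars 88.

FF88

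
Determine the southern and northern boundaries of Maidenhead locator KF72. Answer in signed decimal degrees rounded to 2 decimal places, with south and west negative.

Field K=10, F=5: +10·20° lon, +5·10° lat → SW at lon 20°, lat -40°.
Square 7, 2: +7·2° lon, +2·1° lat → SW at lon 34°, lat -38°.
Cell spans 2° lon × 1° lat.
south -38.00, north -37.00.

-38.00, -37.00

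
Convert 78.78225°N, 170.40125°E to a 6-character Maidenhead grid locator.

Shift to the Maidenhead origin (180°W, 90°S): lon 350.4013, lat 168.7823.
Field: lon ⌊350.4013/20⌋ = 17 → R; lat ⌊168.7823/10⌋ = 16 → Q.
Square: lon ⌊10.4013/2⌋ = 5; lat ⌊8.7823/1⌋ = 8.
Subsquare: lon ⌊0.4013/0.0833333⌋ = 4 → e; lat ⌊0.7823/0.0416667⌋ = 18 → s.

RQ58es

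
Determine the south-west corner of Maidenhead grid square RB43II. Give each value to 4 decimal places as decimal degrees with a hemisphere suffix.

76.6667° S, 168.6667° E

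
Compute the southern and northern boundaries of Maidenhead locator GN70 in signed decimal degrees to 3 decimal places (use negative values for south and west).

40.000, 41.000

Field G=6, N=13: +6·20° lon, +13·10° lat → SW at lon -60°, lat 40°.
Square 7, 0: +7·2° lon, +0·1° lat → SW at lon -46°, lat 40°.
Cell spans 2° lon × 1° lat.
south 40.000, north 41.000.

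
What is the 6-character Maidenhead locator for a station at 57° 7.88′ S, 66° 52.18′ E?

Offset from 180°W / 90°S: lon 246.8697°, lat 32.8687°.
Field: 246.8697/20 → 12 → M, 32.8687/10 → 3 → D; chars MD.
Square: 6.8697/2 → 3, 2.8687/1 → 2; chars 32.
Subsquare: 0.8697/0.0833333 → 10 → k, 0.8687/0.0416667 → 20 → u; chars ku.

MD32ku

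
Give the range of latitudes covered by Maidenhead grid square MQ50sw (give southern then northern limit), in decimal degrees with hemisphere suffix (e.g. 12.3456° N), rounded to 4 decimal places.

70.9167° N, 70.9583° N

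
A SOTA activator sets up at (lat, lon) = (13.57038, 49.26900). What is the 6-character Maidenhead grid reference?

Offset from 180°W / 90°S: lon 229.2690°, lat 103.5704°.
Field (20°×10°, letters A–R): lon ⌊229.2690/20⌋ = 11 → L; lat ⌊103.5704/10⌋ = 10 → K.
Square (2°×1°, digits 0–9): lon ⌊9.2690/2⌋ = 4; lat ⌊3.5704/1⌋ = 3.
Subsquare (5′×2.5′, letters a–x): lon ⌊1.2690/0.0833333⌋ = 15 → p; lat ⌊0.5704/0.0416667⌋ = 13 → n.

LK43pn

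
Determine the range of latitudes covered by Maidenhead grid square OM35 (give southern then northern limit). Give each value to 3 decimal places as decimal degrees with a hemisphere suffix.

35.000° N, 36.000° N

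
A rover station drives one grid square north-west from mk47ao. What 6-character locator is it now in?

MK37xp

Longitude subsquare a = 0; −1 → -1, wraps to 23 = x, carry into square.
Longitude square 4; −1 → 3.
Latitude subsquare o = 14; +1 → 15 = p.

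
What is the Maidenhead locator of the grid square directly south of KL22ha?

KL21hx

Latitude subsquare a = 0; −1 → -1, wraps to 23 = x, carry into square.
Latitude square 2; −1 → 1.
The longitude characters are unchanged.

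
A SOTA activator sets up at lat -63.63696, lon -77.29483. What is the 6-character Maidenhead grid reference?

Shift to the Maidenhead origin (180°W, 90°S): lon 102.7052, lat 26.3630.
Field: 102.7052/20 → 5 → F, 26.3630/10 → 2 → C; chars FC.
Square: 2.7052/2 → 1, 6.3630/1 → 6; chars 16.
Subsquare: 0.7052/0.0833333 → 8 → i, 0.3630/0.0416667 → 8 → i; chars ii.

FC16ii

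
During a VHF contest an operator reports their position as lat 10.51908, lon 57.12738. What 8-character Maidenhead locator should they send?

LK80nm54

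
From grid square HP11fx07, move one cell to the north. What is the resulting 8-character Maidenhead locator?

HP11fx08

Latitude extended square 7; +1 → 8.
The longitude characters are unchanged.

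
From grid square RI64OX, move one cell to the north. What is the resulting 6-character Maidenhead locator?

RI65oa

Latitude subsquare x = 23; +1 → 24, wraps to 0 = a, carry into square.
Latitude square 4; +1 → 5.
The longitude characters are unchanged.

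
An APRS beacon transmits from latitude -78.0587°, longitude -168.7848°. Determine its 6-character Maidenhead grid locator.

AB51ow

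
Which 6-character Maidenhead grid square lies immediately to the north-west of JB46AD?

Longitude subsquare a = 0; −1 → -1, wraps to 23 = x, carry into square.
Longitude square 4; −1 → 3.
Latitude subsquare d = 3; +1 → 4 = e.

JB36xe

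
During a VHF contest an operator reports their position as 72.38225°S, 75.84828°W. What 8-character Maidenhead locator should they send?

FB27bo88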